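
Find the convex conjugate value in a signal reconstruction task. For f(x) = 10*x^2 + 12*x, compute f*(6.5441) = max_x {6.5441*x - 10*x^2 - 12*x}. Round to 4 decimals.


f*(y) = sup_x {y*x - a*x^2 - b*x} = sup_x {(y-b)*x - a*x^2}
FOC: (y - b) - 2a*x = 0 => x* = (y - b)/(2a)
x* = (6.5441 - 12)/(2*10) = -0.2728
f*(6.5441) = (y-b)^2/(4a) = (6.5441 - 12)^2/(4*10)
= 29.7668/40 = 0.7442


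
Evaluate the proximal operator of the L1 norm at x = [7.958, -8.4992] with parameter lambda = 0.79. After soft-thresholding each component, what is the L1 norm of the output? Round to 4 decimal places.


Soft-thresholding with lambda = 0.79:
prox(7.958) = sign(7.958)*max(|7.958| - 0.79, 0) = 7.168
prox(-8.4992) = sign(-8.4992)*max(|-8.4992| - 0.79, 0) = -7.7092
prox(x) = [7.168, -7.7092]
||prox(x)||_1 = 7.168 + 7.7092 = 14.8772


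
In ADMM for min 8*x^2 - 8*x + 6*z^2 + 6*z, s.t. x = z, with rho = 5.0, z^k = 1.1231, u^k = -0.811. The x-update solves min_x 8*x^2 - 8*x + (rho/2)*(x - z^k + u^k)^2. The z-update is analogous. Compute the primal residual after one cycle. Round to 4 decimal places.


ADMM iteration with rho = 5.0, z^k = 1.1231, u^k = -0.811
Step 1: x-update.
Minimize 8*x^2 - 8*x + (5.0/2)*(x - 1.1231 - 0.811)^2
FOC: (2*8 + 5.0)*x = 8 + 5.0*(1.1231 + 0.811)
x^{k+1} = 0.8415
Step 2: z-update.
Minimize 6*z^2 + 6*z + (5.0/2)*(0.8415 - z - 0.811)^2
FOC: (2*6 + 5.0)*z = -6 + 5.0*(0.8415 - 0.811)
z^{k+1} = -0.344
Step 3: u-update.
u^{k+1} = -0.811 + 0.8415 + 0.344 = 0.3744
Step 4: Primal residual = |0.8415 + 0.344| = 1.1854


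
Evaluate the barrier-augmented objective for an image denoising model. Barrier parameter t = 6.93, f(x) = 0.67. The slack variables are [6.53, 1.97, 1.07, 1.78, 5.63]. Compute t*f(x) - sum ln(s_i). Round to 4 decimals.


Step 1: Compute log-barrier.
ln values: [1.8764, 0.678, 0.0677, 0.5766, 1.7281]
phi = -(1.8764 + 0.678 + 0.0677 + 0.5766 + 1.7281) = -4.9268
Step 2: Compute augmented objective.
t*f(x) = 6.93*0.67 = 4.6431
Total = 4.6431 - 4.9268 = -0.2837


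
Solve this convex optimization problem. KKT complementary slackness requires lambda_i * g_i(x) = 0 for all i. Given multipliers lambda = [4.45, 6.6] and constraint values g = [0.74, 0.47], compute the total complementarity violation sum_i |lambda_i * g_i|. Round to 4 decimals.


KKT complementary slackness check:
lambda_1 * g_1 = 4.45 * 0.74 = 3.293
lambda_2 * g_2 = 6.6 * 0.47 = 3.102
Total violation = 3.293 + 3.102 = 6.395


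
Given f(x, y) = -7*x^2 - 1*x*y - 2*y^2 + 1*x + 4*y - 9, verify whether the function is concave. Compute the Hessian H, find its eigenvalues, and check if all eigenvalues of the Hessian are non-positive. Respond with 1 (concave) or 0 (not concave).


The Hessian of f(x,y) = -7*x^2 - 1*x*y - 2*y^2 + 1*x + 4*y - 9 is:
H = [[-14, -1], [-1, -4]]
Trace = -14 - 4 = -18
Determinant = -14*-4 - (-1)^2 = 55
Discriminant = (-18)^2 - 4*55 = 104.0
Eigenvalues: lambda_1 = -14.099, lambda_2 = -3.901
The function is concave.

1


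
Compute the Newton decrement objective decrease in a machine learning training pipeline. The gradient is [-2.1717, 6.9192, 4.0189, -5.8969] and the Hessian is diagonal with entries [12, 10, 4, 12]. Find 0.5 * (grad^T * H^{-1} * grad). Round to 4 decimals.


Step 1: H is diagonal, so H^(-1) * g = [-0.181, 0.6919, 1.0047, -0.4914].
Step 2: g^T H^(-1) g = sum_i g_i^2 / H_ii
  = (-2.1717)^2/12 + (6.9192)^2/10 + (4.0189)^2/4 + (-5.8969)^2/12
  = 0.393 + 4.7875 + 4.0379 + 2.8978 = 12.1162
Step 3: Objective decrease = 0.5 * g^T H^(-1) g = 6.0581


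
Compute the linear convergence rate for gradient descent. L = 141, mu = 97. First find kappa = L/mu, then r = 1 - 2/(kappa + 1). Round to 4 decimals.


Step 1: Compute the condition number.
kappa = L/mu = 141/97 = 1.4536
Step 2: Compute the convergence rate.
r = 1 - 2/(kappa + 1) = 1 - 2*mu/(L + mu) = (L - mu)/(L + mu) = 44/238 = 0.1849


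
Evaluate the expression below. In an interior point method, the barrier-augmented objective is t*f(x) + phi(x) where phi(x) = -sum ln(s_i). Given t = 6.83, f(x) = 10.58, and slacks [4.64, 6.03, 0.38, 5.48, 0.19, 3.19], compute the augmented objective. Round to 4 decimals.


Step 1: Compute log-barrier.
ln values: [1.5347, 1.7967, -0.9676, 1.7011, -1.6607, 1.16]
phi = -(1.5347 + 1.7967 - 0.9676 + 1.7011 - 1.6607 + 1.16) = -3.5643
Step 2: Compute augmented objective.
t*f(x) = 6.83*10.58 = 72.2614
Total = 72.2614 - 3.5643 = 68.6971


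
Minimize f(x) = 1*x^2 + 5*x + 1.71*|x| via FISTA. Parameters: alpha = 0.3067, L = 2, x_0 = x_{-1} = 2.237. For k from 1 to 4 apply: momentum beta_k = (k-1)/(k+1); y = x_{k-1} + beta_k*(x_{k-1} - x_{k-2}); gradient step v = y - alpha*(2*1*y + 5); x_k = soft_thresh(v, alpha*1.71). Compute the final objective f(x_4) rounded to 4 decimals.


FISTA on f(x) = 1*x^2 + 5*x + 1.71*|x|
L = 2, alpha = 0.3067
Iteration 1: beta = 0.0, y = 2.237 + 0.0*(2.237 - 2.237) = 2.237
  grad(y) = 9.474, v = y - alpha*grad = -0.6687
  prox(v) = soft_thresh(-0.6687, 0.5245) = -0.1442
Iteration 2: beta = 0.3333, y = -0.1442 + 0.3333*(-0.1442 - 2.237) = -0.938
  grad(y) = 3.1241, v = y - alpha*grad = -1.8961
  prox(v) = soft_thresh(-1.8961, 0.5245) = -1.3717
Iteration 3: beta = 0.5, y = -1.3717 + 0.5*(-1.3717 + 0.1442) = -1.9854
  grad(y) = 1.0292, v = y - alpha*grad = -2.301
  prox(v) = soft_thresh(-2.301, 0.5245) = -1.7766
Iteration 4: beta = 0.6, y = -1.7766 + 0.6*(-1.7766 + 1.3717) = -2.0195
  grad(y) = 0.9609, v = y - alpha*grad = -2.3143
  prox(v) = soft_thresh(-2.3143, 0.5245) = -1.7898
f(x_4) = 1*(-1.7898)^2 + 5*(-1.7898) + 1.71*|-1.7898| = -2.6851


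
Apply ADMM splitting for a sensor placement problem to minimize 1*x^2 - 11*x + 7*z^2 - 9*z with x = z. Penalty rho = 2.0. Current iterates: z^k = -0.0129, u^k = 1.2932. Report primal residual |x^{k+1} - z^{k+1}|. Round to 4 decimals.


ADMM iteration with rho = 2.0, z^k = -0.0129, u^k = 1.2932
Step 1: x-update.
Minimize 1*x^2 - 11*x + (2.0/2)*(x + 0.0129 + 1.2932)^2
FOC: (2*1 + 2.0)*x = 11 + 2.0*(-0.0129 - 1.2932)
x^{k+1} = 2.097
Step 2: z-update.
Minimize 7*z^2 - 9*z + (2.0/2)*(2.097 - z + 1.2932)^2
FOC: (2*7 + 2.0)*z = 9 + 2.0*(2.097 + 1.2932)
z^{k+1} = 0.9863
Step 3: u-update.
u^{k+1} = 1.2932 + 2.097 - 0.9863 = 2.4039
Step 4: Primal residual = |2.097 - 0.9863| = 1.1107


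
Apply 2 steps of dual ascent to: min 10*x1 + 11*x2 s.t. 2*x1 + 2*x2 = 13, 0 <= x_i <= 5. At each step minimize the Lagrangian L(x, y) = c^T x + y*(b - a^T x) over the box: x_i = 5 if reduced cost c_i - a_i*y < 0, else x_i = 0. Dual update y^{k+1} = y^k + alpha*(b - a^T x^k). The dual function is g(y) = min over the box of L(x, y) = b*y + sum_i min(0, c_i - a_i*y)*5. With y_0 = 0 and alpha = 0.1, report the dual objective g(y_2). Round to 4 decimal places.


Dual ascent for LP: min 10*x1 + 11*x2, 2*x1 + 2*x2 = 13, 0 <= x_i <= 5
Step 1: y^k = 0.0, reduced costs: (10.0, 11.0)
  x^k = (0.0, 0.0), subgradient = b - a^T x = 13.0
  y^{k+1} = 0.0 + 0.1*13.0 = 1.3
Step 2: y^k = 1.3, reduced costs: (7.4, 8.4)
  x^k = (0.0, 0.0), subgradient = b - a^T x = 13.0
  y^{k+1} = 1.3 + 0.1*13.0 = 2.6
Dual objective at y_2 = 2.6: reduced costs (4.8, 5.8), box minimizer x = (0.0, 0.0)
g(y_2) = b*y + (c1 - a1*y)*x1 + (c2 - a2*y)*x2 = 13*2.6 + 4.8*0.0 + 5.8*0.0 = 33.8 + 0.0 + 0.0 = 33.8


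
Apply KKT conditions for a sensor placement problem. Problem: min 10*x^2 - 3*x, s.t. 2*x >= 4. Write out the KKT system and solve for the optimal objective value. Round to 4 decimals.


Step 1: Try lambda = 0 (constraint inactive).
x_unc = 3/(2*10) = 0.15
Check: 2*0.15 = 0.3 < 4 -- violated!
Step 2: Constraint must be active: 2*x = 4
x* = 4/2 = 2.0
lambda = (2*10*2.0 - 3)/2 = 18.5
Step 3: Compute optimal value.
f(x*) = 10*2.0^2 - 3*2.0 = 34.0


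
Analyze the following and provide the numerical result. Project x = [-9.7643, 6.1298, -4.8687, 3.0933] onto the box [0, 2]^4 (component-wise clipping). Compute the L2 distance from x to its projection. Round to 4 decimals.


Project each component onto [0, 2].
clip(-9.7643) = 0.0, clip(6.1298) = 2.0, clip(-4.8687) = 0.0, clip(3.0933) = 2.0
Projection = [0.0, 2.0, 0.0, 2.0]
Squared diffs: [95.3416, 17.0552, 23.7042, 1.1953]
Distance = sqrt(137.2963) = 11.7174


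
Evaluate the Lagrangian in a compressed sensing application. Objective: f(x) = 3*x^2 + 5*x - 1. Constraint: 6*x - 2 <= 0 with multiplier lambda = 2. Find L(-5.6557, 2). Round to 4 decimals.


Step 1: Evaluate f(x).
f(-5.6557) = 3*(-5.6557)^2 + 5*(-5.6557) - 1 = 66.6823
Step 2: Evaluate g(x).
g(-5.6557) = 6*-5.6557 - 2 = -35.9342
Step 3: Compute Lagrangian.
L = 66.6823 + 2*-35.9342 = -5.1861


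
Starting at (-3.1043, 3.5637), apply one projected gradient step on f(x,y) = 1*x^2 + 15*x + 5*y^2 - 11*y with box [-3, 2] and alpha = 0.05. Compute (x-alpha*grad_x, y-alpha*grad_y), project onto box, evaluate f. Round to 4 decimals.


Step 1: Compute gradient at (-3.1043, 3.5637).
grad_x = 2*1*-3.1043 + 15 = 8.7914
grad_y = 2*5*3.5637 - 11 = 24.637
Step 2: Gradient step.
x_raw = -3.1043 - 0.05*8.7914 = -3.5439
y_raw = 3.5637 - 0.05*24.637 = 2.3319
Step 3: Project onto [-3, 2].
x_proj = clip(-3.5439) = -3.0
y_proj = clip(2.3319) = 2.0
Step 4: Evaluate f.
f(-3.0, 2.0) = -38.0


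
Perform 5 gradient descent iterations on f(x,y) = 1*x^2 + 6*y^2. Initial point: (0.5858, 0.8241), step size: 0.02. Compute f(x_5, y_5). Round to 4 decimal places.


Gradient descent on f(x,y) = 1*x^2 + 6*y^2.
Starting point: (0.5858, 0.8241), alpha = 0.02
Step 1: grad_x = 2*1*0.5858 = 1.1716, grad_y = 2*6*0.8241 = 9.8892
  x_1 = 0.5858 - 0.02*1.1716 = 0.5624
  y_1 = 0.8241 - 0.02*9.8892 = 0.6263
Step 2: grad_x = 2*1*0.5624 = 1.1247, grad_y = 2*6*0.6263 = 7.5158
  x_2 = 0.5624 - 0.02*1.1247 = 0.5399
  y_2 = 0.6263 - 0.02*7.5158 = 0.476
Step 3: grad_x = 2*1*0.5399 = 1.0797, grad_y = 2*6*0.476 = 5.712
  x_3 = 0.5399 - 0.02*1.0797 = 0.5183
  y_3 = 0.476 - 0.02*5.712 = 0.3618
Step 4: grad_x = 2*1*0.5183 = 1.0366, grad_y = 2*6*0.3618 = 4.3411
  x_4 = 0.5183 - 0.02*1.0366 = 0.4975
  y_4 = 0.3618 - 0.02*4.3411 = 0.2749
Step 5: grad_x = 2*1*0.4975 = 0.9951, grad_y = 2*6*0.2749 = 3.2993
  x_5 = 0.4975 - 0.02*0.9951 = 0.4776
  y_5 = 0.2749 - 0.02*3.2993 = 0.209
f(0.4776, 0.209) = 1*0.4776^2 + 6*0.209^2 = 0.4901


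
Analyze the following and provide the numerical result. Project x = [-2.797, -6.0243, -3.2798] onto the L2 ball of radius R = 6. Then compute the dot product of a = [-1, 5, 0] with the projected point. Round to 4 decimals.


Step 1: Compute ||x|| (intermediates to 6 decimals).
||x|| = sqrt((-2.797)^2 + (-6.0243)^2 + (-3.2798)^2) = 7.407597
Step 2: Project.
Since ||x|| > R, scale = R/||x|| = 6/7.407597 = 0.809979, proj(x) = scale * x
proj(x) = [-2.265511, -4.879556, -2.656569]
Step 3: Dot product.
a^T * proj(x) = -1*(-2.265511) + 5*(-4.879556) + 0*(-2.656569) = -22.1323


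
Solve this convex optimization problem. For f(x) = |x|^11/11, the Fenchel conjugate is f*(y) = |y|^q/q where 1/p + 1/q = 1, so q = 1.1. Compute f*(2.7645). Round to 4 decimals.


The conjugate exponent q satisfies 1/p + 1/q = 1.
p = 11, so q = 11/(11 - 1) = 1.1
|y|^q = 2.7645^1.1 = 3.0604
f*(2.7645) = 3.0604 / 1.1 = 2.7822


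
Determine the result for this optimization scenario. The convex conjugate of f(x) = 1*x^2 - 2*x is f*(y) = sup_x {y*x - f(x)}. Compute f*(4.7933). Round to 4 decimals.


f*(y) = sup_x {y*x - a*x^2 - b*x} = sup_x {(y-b)*x - a*x^2}
FOC: (y - b) - 2a*x = 0 => x* = (y - b)/(2a)
x* = (4.7933 + 2)/(2*1) = 3.3967
f*(4.7933) = (y-b)^2/(4a) = (4.7933 + 2)^2/(4*1)
= 46.1489/4 = 11.5372


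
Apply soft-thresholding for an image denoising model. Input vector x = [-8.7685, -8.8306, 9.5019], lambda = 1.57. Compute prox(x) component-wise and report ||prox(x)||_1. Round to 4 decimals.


Soft-thresholding with lambda = 1.57:
prox(-8.7685) = sign(-8.7685)*max(|-8.7685| - 1.57, 0) = -7.1985
prox(-8.8306) = sign(-8.8306)*max(|-8.8306| - 1.57, 0) = -7.2606
prox(9.5019) = sign(9.5019)*max(|9.5019| - 1.57, 0) = 7.9319
prox(x) = [-7.1985, -7.2606, 7.9319]
||prox(x)||_1 = 7.1985 + 7.2606 + 7.9319 = 22.391


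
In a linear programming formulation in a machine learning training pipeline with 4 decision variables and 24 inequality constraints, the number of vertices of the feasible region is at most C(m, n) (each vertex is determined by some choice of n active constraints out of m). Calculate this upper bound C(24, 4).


Each vertex corresponds to some choice of n active constraints out of m, so the number of vertices is at most C(m, n) = m! / (n!(m-n)!).
m = 24, n = 4
Numerator: 24 * 23 * 22 * 21
Denominator: 4! = 24
C(24, 4) = 10626


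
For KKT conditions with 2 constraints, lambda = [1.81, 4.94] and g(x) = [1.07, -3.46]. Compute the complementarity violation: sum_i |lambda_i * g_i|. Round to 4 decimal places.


KKT complementary slackness check:
lambda_1 * g_1 = 1.81 * 1.07 = 1.9367
lambda_2 * g_2 = 4.94 * -3.46 = -17.0924
Total violation = 1.9367 + 17.0924 = 19.0291


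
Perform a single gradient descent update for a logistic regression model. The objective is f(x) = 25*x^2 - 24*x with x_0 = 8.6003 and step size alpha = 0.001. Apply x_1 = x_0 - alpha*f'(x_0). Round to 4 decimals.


We compute the gradient at x_0 and apply the update.
f'(x) = 50*x - 24
f'(8.6003) = 50*8.6003 - 24 = 406.015
x_1 = 8.6003 - 0.001*406.015 = 8.1943


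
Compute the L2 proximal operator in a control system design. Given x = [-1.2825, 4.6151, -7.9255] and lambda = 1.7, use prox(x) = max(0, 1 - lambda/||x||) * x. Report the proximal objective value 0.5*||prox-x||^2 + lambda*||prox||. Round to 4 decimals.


Step 1: Compute ||x||.
||x|| = 9.2605
Step 2: Compute scaling factor.
scale = max(0, 1 - 1.7/9.2605) = 0.8164
Step 3: prox(x) = [-1.0471, 3.7679, -6.4706]
||prox(x)|| = 7.5605
Step 4: Proximal objective.
0.5*||prox-x||^2 = 1.445
lambda*||prox|| = 12.8529
Total = 14.2979


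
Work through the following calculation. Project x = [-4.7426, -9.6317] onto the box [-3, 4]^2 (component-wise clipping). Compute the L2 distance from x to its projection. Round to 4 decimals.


Project each component onto [-3, 4].
clip(-4.7426) = -3.0, clip(-9.6317) = -3.0
Projection = [-3.0, -3.0]
Squared diffs: [3.0367, 43.9794]
Distance = sqrt(47.0161) = 6.8568


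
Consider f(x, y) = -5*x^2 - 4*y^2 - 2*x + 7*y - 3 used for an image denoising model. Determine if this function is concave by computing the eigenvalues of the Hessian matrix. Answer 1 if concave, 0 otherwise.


The Hessian of f(x,y) = -5*x^2 - 4*y^2 - 2*x + 7*y - 3 is:
H = [[-10, 0], [0, -8]]
Trace = -10 - 8 = -18
Determinant = -10*-8 - (0)^2 = 80
Discriminant = (-18)^2 - 4*80 = 4.0
Eigenvalues: lambda_1 = -10.0, lambda_2 = -8.0
The function is concave.

1


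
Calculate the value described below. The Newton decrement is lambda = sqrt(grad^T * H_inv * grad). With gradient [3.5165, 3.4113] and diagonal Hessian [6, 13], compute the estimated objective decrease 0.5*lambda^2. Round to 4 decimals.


Step 1: H is diagonal, so H^(-1) * g = [0.5861, 0.2624].
Step 2: g^T H^(-1) g = sum_i g_i^2 / H_ii
  = (3.5165)^2/6 + (3.4113)^2/13
  = 2.061 + 0.8952 = 2.9561
Step 3: Objective decrease = 0.5 * g^T H^(-1) g = 1.4781


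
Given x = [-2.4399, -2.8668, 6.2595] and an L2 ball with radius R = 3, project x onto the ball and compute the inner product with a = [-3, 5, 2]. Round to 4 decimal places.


Step 1: Compute ||x|| (intermediates to 6 decimals).
||x|| = sqrt((-2.4399)^2 + (-2.8668)^2 + 6.2595^2) = 7.304313
Step 2: Project.
Since ||x|| > R, scale = R/||x|| = 3/7.304313 = 0.410716, proj(x) = scale * x
proj(x) = [-1.002106, -1.177441, 2.570877]
Step 3: Dot product.
a^T * proj(x) = -3*(-1.002106) + 5*(-1.177441) + 2*2.570877 = 2.2609


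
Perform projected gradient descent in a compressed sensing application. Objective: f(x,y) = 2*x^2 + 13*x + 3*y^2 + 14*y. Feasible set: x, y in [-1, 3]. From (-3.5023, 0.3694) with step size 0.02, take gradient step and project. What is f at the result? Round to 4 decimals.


Step 1: Compute gradient at (-3.5023, 0.3694).
grad_x = 2*2*-3.5023 + 13 = -1.0092
grad_y = 2*3*0.3694 + 14 = 16.2164
Step 2: Gradient step.
x_raw = -3.5023 - 0.02*-1.0092 = -3.4821
y_raw = 0.3694 - 0.02*16.2164 = 0.0451
Step 3: Project onto [-1, 3].
x_proj = clip(-3.4821) = -1.0
y_proj = clip(0.0451) = 0.0451
Step 4: Evaluate f.
f(-1.0, 0.0451) = -10.3629


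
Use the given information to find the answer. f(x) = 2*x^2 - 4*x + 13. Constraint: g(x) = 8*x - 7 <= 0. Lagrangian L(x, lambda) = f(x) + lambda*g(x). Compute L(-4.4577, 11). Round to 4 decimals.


Step 1: Evaluate f(x).
f(-4.4577) = 2*(-4.4577)^2 - 4*(-4.4577) + 13 = 70.573
Step 2: Evaluate g(x).
g(-4.4577) = 8*-4.4577 - 7 = -42.6616
Step 3: Compute Lagrangian.
L = 70.573 + 11*-42.6616 = -398.7046


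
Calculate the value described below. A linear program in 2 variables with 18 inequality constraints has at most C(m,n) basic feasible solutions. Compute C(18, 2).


Each vertex corresponds to some choice of n active constraints out of m, so the number of vertices is at most C(m, n) = m! / (n!(m-n)!).
m = 18, n = 2
Numerator: 18 * 17
Denominator: 2! = 2
C(18, 2) = 153


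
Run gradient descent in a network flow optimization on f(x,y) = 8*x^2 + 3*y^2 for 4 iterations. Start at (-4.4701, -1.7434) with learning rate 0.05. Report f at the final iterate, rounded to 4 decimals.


Gradient descent on f(x,y) = 8*x^2 + 3*y^2.
Starting point: (-4.4701, -1.7434), alpha = 0.05
Step 1: grad_x = 2*8*-4.4701 = -71.5216, grad_y = 2*3*-1.7434 = -10.4604
  x_1 = -4.4701 - 0.05*-71.5216 = -0.894
  y_1 = -1.7434 - 0.05*-10.4604 = -1.2204
Step 2: grad_x = 2*8*-0.894 = -14.3043, grad_y = 2*3*-1.2204 = -7.3223
  x_2 = -0.894 - 0.05*-14.3043 = -0.1788
  y_2 = -1.2204 - 0.05*-7.3223 = -0.8543
Step 3: grad_x = 2*8*-0.1788 = -2.8609, grad_y = 2*3*-0.8543 = -5.1256
  x_3 = -0.1788 - 0.05*-2.8609 = -0.0358
  y_3 = -0.8543 - 0.05*-5.1256 = -0.598
Step 4: grad_x = 2*8*-0.0358 = -0.5722, grad_y = 2*3*-0.598 = -3.5879
  x_4 = -0.0358 - 0.05*-0.5722 = -0.0072
  y_4 = -0.598 - 0.05*-3.5879 = -0.4186
f(-0.0072, -0.4186) = 8*(-0.0072)^2 + 3*(-0.4186)^2 = 0.5261


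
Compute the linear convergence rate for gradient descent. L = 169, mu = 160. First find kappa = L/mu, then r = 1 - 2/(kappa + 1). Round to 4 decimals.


Step 1: Compute the condition number.
kappa = L/mu = 169/160 = 1.0563
Step 2: Compute the convergence rate.
r = 1 - 2/(kappa + 1) = 1 - 2*mu/(L + mu) = (L - mu)/(L + mu) = 9/329 = 0.0274


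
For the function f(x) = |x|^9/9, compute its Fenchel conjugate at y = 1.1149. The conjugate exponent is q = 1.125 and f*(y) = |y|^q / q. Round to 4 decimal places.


The conjugate exponent q satisfies 1/p + 1/q = 1.
p = 9, so q = 9/(9 - 1) = 1.125
|y|^q = 1.1149^1.125 = 1.1302
f*(1.1149) = 1.1302 / 1.125 = 1.0046


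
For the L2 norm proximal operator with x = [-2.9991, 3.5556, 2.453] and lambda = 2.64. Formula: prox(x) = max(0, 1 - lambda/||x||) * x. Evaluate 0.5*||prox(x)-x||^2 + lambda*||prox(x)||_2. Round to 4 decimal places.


Step 1: Compute ||x||.
||x|| = 5.2587
Step 2: Compute scaling factor.
scale = max(0, 1 - 2.64/5.2587) = 0.498
Step 3: prox(x) = [-1.4935, 1.7706, 1.2215]
||prox(x)|| = 2.6187
Step 4: Proximal objective.
0.5*||prox-x||^2 = 3.4848
lambda*||prox|| = 6.9134
Total = 10.3982


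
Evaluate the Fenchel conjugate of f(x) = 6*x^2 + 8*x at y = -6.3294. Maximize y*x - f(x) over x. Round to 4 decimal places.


f*(y) = sup_x {y*x - a*x^2 - b*x} = sup_x {(y-b)*x - a*x^2}
FOC: (y - b) - 2a*x = 0 => x* = (y - b)/(2a)
x* = (-6.3294 - 8)/(2*6) = -1.1941
f*(-6.3294) = (y-b)^2/(4a) = (-6.3294 - 8)^2/(4*6)
= 205.3317/24 = 8.5555


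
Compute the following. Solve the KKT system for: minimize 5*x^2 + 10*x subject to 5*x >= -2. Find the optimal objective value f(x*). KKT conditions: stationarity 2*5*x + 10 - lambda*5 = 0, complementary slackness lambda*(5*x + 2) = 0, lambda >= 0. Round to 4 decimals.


Step 1: Try lambda = 0 (constraint inactive).
x_unc = -10/(2*5) = -1.0
Check: 5*-1.0 = -5.0 < -2 -- violated!
Step 2: Constraint must be active: 5*x = -2
x* = -2/5 = -0.4
lambda = (2*5*(-0.4) + 10)/5 = 1.2
Step 3: Compute optimal value.
f(x*) = 5*(-0.4)^2 + 10*(-0.4) = -3.2


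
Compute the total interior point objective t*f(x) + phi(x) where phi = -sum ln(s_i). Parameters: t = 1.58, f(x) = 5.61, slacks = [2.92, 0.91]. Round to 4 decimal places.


Step 1: Compute log-barrier.
ln values: [1.0716, -0.0943]
phi = -(1.0716 - 0.0943) = -0.9773
Step 2: Compute augmented objective.
t*f(x) = 1.58*5.61 = 8.8638
Total = 8.8638 - 0.9773 = 7.8865


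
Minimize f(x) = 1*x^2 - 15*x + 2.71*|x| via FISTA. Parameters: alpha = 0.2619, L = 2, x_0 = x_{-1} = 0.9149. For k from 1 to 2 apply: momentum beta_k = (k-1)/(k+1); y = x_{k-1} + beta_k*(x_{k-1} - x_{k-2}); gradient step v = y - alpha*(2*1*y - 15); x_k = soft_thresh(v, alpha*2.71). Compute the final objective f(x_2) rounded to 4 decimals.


FISTA on f(x) = 1*x^2 - 15*x + 2.71*|x|
L = 2, alpha = 0.2619
Iteration 1: beta = 0.0, y = 0.9149 + 0.0*(0.9149 - 0.9149) = 0.9149
  grad(y) = -13.1702, v = y - alpha*grad = 4.3642
  prox(v) = soft_thresh(4.3642, 0.7097) = 3.6544
Iteration 2: beta = 0.3333, y = 3.6544 + 0.3333*(3.6544 - 0.9149) = 4.5676
  grad(y) = -5.8648, v = y - alpha*grad = 6.1036
  prox(v) = soft_thresh(6.1036, 0.7097) = 5.3938
f(x_2) = 1*5.3938^2 - 15*5.3938 + 2.71*|5.3938| = -37.1968


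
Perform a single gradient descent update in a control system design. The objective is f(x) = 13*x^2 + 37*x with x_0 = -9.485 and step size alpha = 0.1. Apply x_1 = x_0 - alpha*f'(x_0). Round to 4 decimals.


We compute the gradient at x_0 and apply the update.
f'(x) = 26*x + 37
f'(-9.485) = 26*-9.485 + 37 = -209.61
x_1 = -9.485 - 0.1*-209.61 = 11.476


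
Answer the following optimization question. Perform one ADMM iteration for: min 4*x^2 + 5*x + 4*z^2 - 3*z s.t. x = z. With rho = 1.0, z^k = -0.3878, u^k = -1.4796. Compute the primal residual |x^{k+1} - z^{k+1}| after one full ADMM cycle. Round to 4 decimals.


ADMM iteration with rho = 1.0, z^k = -0.3878, u^k = -1.4796
Step 1: x-update.
Minimize 4*x^2 + 5*x + (1.0/2)*(x + 0.3878 - 1.4796)^2
FOC: (2*4 + 1.0)*x = -5 + 1.0*(-0.3878 + 1.4796)
x^{k+1} = -0.4342
Step 2: z-update.
Minimize 4*z^2 - 3*z + (1.0/2)*(-0.4342 - z - 1.4796)^2
FOC: (2*4 + 1.0)*z = 3 + 1.0*(-0.4342 - 1.4796)
z^{k+1} = 0.1207
Step 3: u-update.
u^{k+1} = -1.4796 - 0.4342 - 0.1207 = -2.0345
Step 4: Primal residual = |-0.4342 - 0.1207| = 0.5549


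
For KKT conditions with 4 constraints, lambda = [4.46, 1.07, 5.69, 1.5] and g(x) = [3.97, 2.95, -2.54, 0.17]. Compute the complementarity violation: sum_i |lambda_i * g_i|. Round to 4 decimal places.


KKT complementary slackness check:
lambda_1 * g_1 = 4.46 * 3.97 = 17.7062
lambda_2 * g_2 = 1.07 * 2.95 = 3.1565
lambda_3 * g_3 = 5.69 * -2.54 = -14.4526
lambda_4 * g_4 = 1.5 * 0.17 = 0.255
Total violation = 17.7062 + 3.1565 + 14.4526 + 0.255 = 35.5703


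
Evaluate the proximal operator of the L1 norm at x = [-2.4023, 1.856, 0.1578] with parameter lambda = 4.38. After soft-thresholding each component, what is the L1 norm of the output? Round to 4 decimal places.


Soft-thresholding with lambda = 4.38:
prox(-2.4023) = sign(-2.4023)*max(|-2.4023| - 4.38, 0) = 0.0
prox(1.856) = sign(1.856)*max(|1.856| - 4.38, 0) = 0.0
prox(0.1578) = sign(0.1578)*max(|0.1578| - 4.38, 0) = 0.0
prox(x) = [0.0, 0.0, 0.0]
||prox(x)||_1 = 0.0 + 0.0 + 0.0 = 0.0


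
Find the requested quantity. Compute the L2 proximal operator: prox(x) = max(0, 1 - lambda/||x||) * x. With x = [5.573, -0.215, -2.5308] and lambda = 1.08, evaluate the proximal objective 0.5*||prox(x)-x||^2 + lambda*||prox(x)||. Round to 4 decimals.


Step 1: Compute ||x||.
||x|| = 6.1245
Step 2: Compute scaling factor.
scale = max(0, 1 - 1.08/6.1245) = 0.8237
Step 3: prox(x) = [4.5903, -0.1771, -2.0845]
||prox(x)|| = 5.0445
Step 4: Proximal objective.
0.5*||prox-x||^2 = 0.5832
lambda*||prox|| = 5.4481
Total = 6.0313


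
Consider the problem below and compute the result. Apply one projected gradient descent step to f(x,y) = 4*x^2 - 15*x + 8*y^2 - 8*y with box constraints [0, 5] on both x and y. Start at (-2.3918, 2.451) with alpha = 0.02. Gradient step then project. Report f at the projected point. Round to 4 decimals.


Step 1: Compute gradient at (-2.3918, 2.451).
grad_x = 2*4*-2.3918 - 15 = -34.1344
grad_y = 2*8*2.451 - 8 = 31.216
Step 2: Gradient step.
x_raw = -2.3918 - 0.02*-34.1344 = -1.7091
y_raw = 2.451 - 0.02*31.216 = 1.8267
Step 3: Project onto [0, 5].
x_proj = clip(-1.7091) = 0.0
y_proj = clip(1.8267) = 1.8267
Step 4: Evaluate f.
f(0.0, 1.8267) = 12.0806


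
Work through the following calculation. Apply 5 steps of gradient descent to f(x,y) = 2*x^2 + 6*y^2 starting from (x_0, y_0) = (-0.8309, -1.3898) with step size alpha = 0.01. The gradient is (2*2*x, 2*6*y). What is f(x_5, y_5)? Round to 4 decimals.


Gradient descent on f(x,y) = 2*x^2 + 6*y^2.
Starting point: (-0.8309, -1.3898), alpha = 0.01
Step 1: grad_x = 2*2*-0.8309 = -3.3236, grad_y = 2*6*-1.3898 = -16.6776
  x_1 = -0.8309 - 0.01*-3.3236 = -0.7977
  y_1 = -1.3898 - 0.01*-16.6776 = -1.223
Step 2: grad_x = 2*2*-0.7977 = -3.1907, grad_y = 2*6*-1.223 = -14.6763
  x_2 = -0.7977 - 0.01*-3.1907 = -0.7658
  y_2 = -1.223 - 0.01*-14.6763 = -1.0763
Step 3: grad_x = 2*2*-0.7658 = -3.063, grad_y = 2*6*-1.0763 = -12.9151
  x_3 = -0.7658 - 0.01*-3.063 = -0.7351
  y_3 = -1.0763 - 0.01*-12.9151 = -0.9471
Step 4: grad_x = 2*2*-0.7351 = -2.9405, grad_y = 2*6*-0.9471 = -11.3653
  x_4 = -0.7351 - 0.01*-2.9405 = -0.7057
  y_4 = -0.9471 - 0.01*-11.3653 = -0.8335
Step 5: grad_x = 2*2*-0.7057 = -2.8229, grad_y = 2*6*-0.8335 = -10.0015
  x_5 = -0.7057 - 0.01*-2.8229 = -0.6775
  y_5 = -0.8335 - 0.01*-10.0015 = -0.7334
f(-0.6775, -0.7334) = 2*(-0.6775)^2 + 6*(-0.7334)^2 = 4.1456


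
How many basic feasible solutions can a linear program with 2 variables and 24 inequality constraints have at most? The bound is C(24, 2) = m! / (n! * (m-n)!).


Each vertex corresponds to some choice of n active constraints out of m, so the number of vertices is at most C(m, n) = m! / (n!(m-n)!).
m = 24, n = 2
Numerator: 24 * 23
Denominator: 2! = 2
C(24, 2) = 276


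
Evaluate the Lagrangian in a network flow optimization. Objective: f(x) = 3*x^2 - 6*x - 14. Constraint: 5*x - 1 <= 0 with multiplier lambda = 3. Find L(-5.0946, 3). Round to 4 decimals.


Step 1: Evaluate f(x).
f(-5.0946) = 3*(-5.0946)^2 - 6*(-5.0946) - 14 = 94.4324
Step 2: Evaluate g(x).
g(-5.0946) = 5*-5.0946 - 1 = -26.473
Step 3: Compute Lagrangian.
L = 94.4324 + 3*-26.473 = 15.0134


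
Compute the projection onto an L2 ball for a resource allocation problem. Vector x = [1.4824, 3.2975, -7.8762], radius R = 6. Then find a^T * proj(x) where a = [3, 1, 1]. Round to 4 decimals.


Step 1: Compute ||x|| (intermediates to 6 decimals).
||x|| = sqrt(1.4824^2 + 3.2975^2 + (-7.8762)^2) = 8.666345
Step 2: Project.
Since ||x|| > R, scale = R/||x|| = 6/8.666345 = 0.692333, proj(x) = scale * x
proj(x) = [1.026314, 2.282968, -5.452953]
Step 3: Dot product.
a^T * proj(x) = 3*1.026314 + 1*2.282968 + 1*(-5.452953) = -0.091


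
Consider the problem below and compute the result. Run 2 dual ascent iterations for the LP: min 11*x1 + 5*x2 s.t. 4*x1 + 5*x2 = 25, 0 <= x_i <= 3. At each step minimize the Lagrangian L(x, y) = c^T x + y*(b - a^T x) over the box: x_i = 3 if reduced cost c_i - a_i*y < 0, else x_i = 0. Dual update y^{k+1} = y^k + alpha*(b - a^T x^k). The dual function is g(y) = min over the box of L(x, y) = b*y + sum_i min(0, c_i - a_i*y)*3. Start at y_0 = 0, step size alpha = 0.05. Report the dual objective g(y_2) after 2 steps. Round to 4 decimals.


Dual ascent for LP: min 11*x1 + 5*x2, 4*x1 + 5*x2 = 25, 0 <= x_i <= 3
Step 1: y^k = 0.0, reduced costs: (11.0, 5.0)
  x^k = (0.0, 0.0), subgradient = b - a^T x = 25.0
  y^{k+1} = 0.0 + 0.05*25.0 = 1.25
Step 2: y^k = 1.25, reduced costs: (6.0, -1.25)
  x^k = (0.0, 3.0), subgradient = b - a^T x = 10.0
  y^{k+1} = 1.25 + 0.05*10.0 = 1.75
Dual objective at y_2 = 1.75: reduced costs (4.0, -3.75), box minimizer x = (0.0, 3.0)
g(y_2) = b*y + (c1 - a1*y)*x1 + (c2 - a2*y)*x2 = 25*1.75 + 4.0*0.0 + (-3.75)*3.0 = 43.75 + 0.0 - 11.25 = 32.5


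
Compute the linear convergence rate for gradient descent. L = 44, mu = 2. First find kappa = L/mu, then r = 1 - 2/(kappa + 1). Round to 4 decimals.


Step 1: Compute the condition number.
kappa = L/mu = 44/2 = 22.0
Step 2: Compute the convergence rate.
r = 1 - 2/(kappa + 1) = 1 - 2*mu/(L + mu) = (L - mu)/(L + mu) = 42/46 = 0.913


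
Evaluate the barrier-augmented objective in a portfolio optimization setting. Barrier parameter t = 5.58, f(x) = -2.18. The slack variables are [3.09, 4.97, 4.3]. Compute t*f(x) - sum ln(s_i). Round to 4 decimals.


Step 1: Compute log-barrier.
ln values: [1.1282, 1.6034, 1.4586]
phi = -(1.1282 + 1.6034 + 1.4586) = -4.1902
Step 2: Compute augmented objective.
t*f(x) = 5.58*-2.18 = -12.1644
Total = -12.1644 - 4.1902 = -16.3546


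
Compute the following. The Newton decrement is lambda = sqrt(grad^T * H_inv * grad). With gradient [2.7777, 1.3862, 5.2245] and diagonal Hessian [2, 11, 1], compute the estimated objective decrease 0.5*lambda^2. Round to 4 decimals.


Step 1: H is diagonal, so H^(-1) * g = [1.3889, 0.126, 5.2245].
Step 2: g^T H^(-1) g = sum_i g_i^2 / H_ii
  = (2.7777)^2/2 + (1.3862)^2/11 + (5.2245)^2/1
  = 3.8578 + 0.1747 + 27.2954 = 31.3279
Step 3: Objective decrease = 0.5 * g^T H^(-1) g = 15.6639


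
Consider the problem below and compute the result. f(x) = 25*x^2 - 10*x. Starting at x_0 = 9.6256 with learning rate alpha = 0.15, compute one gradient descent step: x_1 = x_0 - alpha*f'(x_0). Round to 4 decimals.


We compute the gradient at x_0 and apply the update.
f'(x) = 50*x - 10
f'(9.6256) = 50*9.6256 - 10 = 471.28
x_1 = 9.6256 - 0.15*471.28 = -61.0664


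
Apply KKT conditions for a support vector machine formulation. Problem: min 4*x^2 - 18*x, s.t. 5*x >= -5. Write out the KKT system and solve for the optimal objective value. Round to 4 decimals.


Step 1: Try lambda = 0 (constraint inactive).
Stationarity: 2*4*x - 18 = 0
x* = 18/(2*4) = 2.25
Check constraint: 5*2.25 = 11.25 >= -5 -- satisfied.
Step 2: Compute optimal value.
f(x*) = 4*2.25^2 - 18*2.25 = -20.25


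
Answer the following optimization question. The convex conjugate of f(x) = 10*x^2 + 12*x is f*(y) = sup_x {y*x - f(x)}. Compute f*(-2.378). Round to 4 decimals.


f*(y) = sup_x {y*x - a*x^2 - b*x} = sup_x {(y-b)*x - a*x^2}
FOC: (y - b) - 2a*x = 0 => x* = (y - b)/(2a)
x* = (-2.378 - 12)/(2*10) = -0.7189
f*(-2.378) = (y-b)^2/(4a) = (-2.378 - 12)^2/(4*10)
= 206.7269/40 = 5.1682


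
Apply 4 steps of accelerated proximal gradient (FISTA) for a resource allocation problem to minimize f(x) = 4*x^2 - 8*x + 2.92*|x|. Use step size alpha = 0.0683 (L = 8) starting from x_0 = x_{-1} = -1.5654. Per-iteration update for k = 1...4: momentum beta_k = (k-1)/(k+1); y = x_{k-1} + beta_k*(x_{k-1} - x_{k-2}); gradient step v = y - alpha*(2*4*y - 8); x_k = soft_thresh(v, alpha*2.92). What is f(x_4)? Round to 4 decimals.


FISTA on f(x) = 4*x^2 - 8*x + 2.92*|x|
L = 8, alpha = 0.0683
Iteration 1: beta = 0.0, y = -1.5654 + 0.0*(-1.5654 + 1.5654) = -1.5654
  grad(y) = -20.5232, v = y - alpha*grad = -0.1637
  prox(v) = soft_thresh(-0.1637, 0.1994) = 0.0
Iteration 2: beta = 0.3333, y = 0.0 + 0.3333*(0.0 + 1.5654) = 0.5218
  grad(y) = -3.8256, v = y - alpha*grad = 0.7831
  prox(v) = soft_thresh(0.7831, 0.1994) = 0.5837
Iteration 3: beta = 0.5, y = 0.5837 + 0.5*(0.5837 - 0.0) = 0.8755
  grad(y) = -0.9962, v = y - alpha*grad = 0.9435
  prox(v) = soft_thresh(0.9435, 0.1994) = 0.7441
Iteration 4: beta = 0.6, y = 0.7441 + 0.6*(0.7441 - 0.5837) = 0.8403
  grad(y) = -1.2773, v = y - alpha*grad = 0.9276
  prox(v) = soft_thresh(0.9276, 0.1994) = 0.7281
f(x_4) = 4*0.7281^2 - 8*0.7281 + 2.92*|0.7281| = -1.5782


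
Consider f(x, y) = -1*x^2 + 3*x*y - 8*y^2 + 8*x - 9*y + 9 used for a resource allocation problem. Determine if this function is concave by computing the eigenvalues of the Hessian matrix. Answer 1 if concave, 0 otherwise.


The Hessian of f(x,y) = -1*x^2 + 3*x*y - 8*y^2 + 8*x - 9*y + 9 is:
H = [[-2, 3], [3, -16]]
Trace = -2 - 16 = -18
Determinant = -2*-16 - (3)^2 = 23
Discriminant = (-18)^2 - 4*23 = 232.0
Eigenvalues: lambda_1 = -16.6158, lambda_2 = -1.3842
The function is concave.

1


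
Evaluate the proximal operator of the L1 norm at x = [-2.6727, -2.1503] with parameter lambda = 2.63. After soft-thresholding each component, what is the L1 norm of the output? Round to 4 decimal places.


Soft-thresholding with lambda = 2.63:
prox(-2.6727) = sign(-2.6727)*max(|-2.6727| - 2.63, 0) = -0.0427
prox(-2.1503) = sign(-2.1503)*max(|-2.1503| - 2.63, 0) = 0.0
prox(x) = [-0.0427, 0.0]
||prox(x)||_1 = 0.0427 + 0.0 = 0.0427


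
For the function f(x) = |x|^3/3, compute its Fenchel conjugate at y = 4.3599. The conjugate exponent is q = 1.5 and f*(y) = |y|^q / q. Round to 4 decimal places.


The conjugate exponent q satisfies 1/p + 1/q = 1.
p = 3, so q = 3/(3 - 1) = 1.5
|y|^q = 4.3599^1.5 = 9.1036
f*(4.3599) = 9.1036 / 1.5 = 6.0691


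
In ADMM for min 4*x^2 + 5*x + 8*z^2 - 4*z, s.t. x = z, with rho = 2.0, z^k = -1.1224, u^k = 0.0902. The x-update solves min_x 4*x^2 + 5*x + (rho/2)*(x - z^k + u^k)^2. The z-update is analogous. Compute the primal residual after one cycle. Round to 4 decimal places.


ADMM iteration with rho = 2.0, z^k = -1.1224, u^k = 0.0902
Step 1: x-update.
Minimize 4*x^2 + 5*x + (2.0/2)*(x + 1.1224 + 0.0902)^2
FOC: (2*4 + 2.0)*x = -5 + 2.0*(-1.1224 - 0.0902)
x^{k+1} = -0.7425
Step 2: z-update.
Minimize 8*z^2 - 4*z + (2.0/2)*(-0.7425 - z + 0.0902)^2
FOC: (2*8 + 2.0)*z = 4 + 2.0*(-0.7425 + 0.0902)
z^{k+1} = 0.1497
Step 3: u-update.
u^{k+1} = 0.0902 - 0.7425 - 0.1497 = -0.8021
Step 4: Primal residual = |-0.7425 - 0.1497| = 0.8923


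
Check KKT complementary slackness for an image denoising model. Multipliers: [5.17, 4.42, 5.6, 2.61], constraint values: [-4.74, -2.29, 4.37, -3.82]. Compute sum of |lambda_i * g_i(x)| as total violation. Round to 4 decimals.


KKT complementary slackness check:
lambda_1 * g_1 = 5.17 * -4.74 = -24.5058
lambda_2 * g_2 = 4.42 * -2.29 = -10.1218
lambda_3 * g_3 = 5.6 * 4.37 = 24.472
lambda_4 * g_4 = 2.61 * -3.82 = -9.9702
Total violation = 24.5058 + 10.1218 + 24.472 + 9.9702 = 69.0698


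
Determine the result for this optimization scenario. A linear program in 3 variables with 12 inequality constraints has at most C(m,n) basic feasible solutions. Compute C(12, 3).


Each vertex corresponds to some choice of n active constraints out of m, so the number of vertices is at most C(m, n) = m! / (n!(m-n)!).
m = 12, n = 3
Numerator: 12 * 11 * 10
Denominator: 3! = 6
C(12, 3) = 220


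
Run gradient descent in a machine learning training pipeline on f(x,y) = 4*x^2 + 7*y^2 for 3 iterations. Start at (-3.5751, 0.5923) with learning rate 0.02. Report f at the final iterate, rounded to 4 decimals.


Gradient descent on f(x,y) = 4*x^2 + 7*y^2.
Starting point: (-3.5751, 0.5923), alpha = 0.02
Step 1: grad_x = 2*4*-3.5751 = -28.6008, grad_y = 2*7*0.5923 = 8.2922
  x_1 = -3.5751 - 0.02*-28.6008 = -3.0031
  y_1 = 0.5923 - 0.02*8.2922 = 0.4265
Step 2: grad_x = 2*4*-3.0031 = -24.0247, grad_y = 2*7*0.4265 = 5.9704
  x_2 = -3.0031 - 0.02*-24.0247 = -2.5226
  y_2 = 0.4265 - 0.02*5.9704 = 0.307
Step 3: grad_x = 2*4*-2.5226 = -20.1807, grad_y = 2*7*0.307 = 4.2987
  x_3 = -2.5226 - 0.02*-20.1807 = -2.119
  y_3 = 0.307 - 0.02*4.2987 = 0.2211
f(-2.119, 0.2211) = 4*(-2.119)^2 + 7*0.2211^2 = 18.3024


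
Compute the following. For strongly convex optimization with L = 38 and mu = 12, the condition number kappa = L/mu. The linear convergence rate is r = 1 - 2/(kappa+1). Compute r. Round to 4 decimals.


Step 1: Compute the condition number.
kappa = L/mu = 38/12 = 3.1667
Step 2: Compute the convergence rate.
r = 1 - 2/(kappa + 1) = 1 - 2*mu/(L + mu) = (L - mu)/(L + mu) = 26/50 = 0.52


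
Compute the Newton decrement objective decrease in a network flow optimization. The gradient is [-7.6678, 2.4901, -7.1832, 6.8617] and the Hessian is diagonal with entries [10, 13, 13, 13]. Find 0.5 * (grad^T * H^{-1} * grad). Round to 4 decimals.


Step 1: H is diagonal, so H^(-1) * g = [-0.7668, 0.1915, -0.5526, 0.5278].
Step 2: g^T H^(-1) g = sum_i g_i^2 / H_ii
  = (-7.6678)^2/10 + (2.4901)^2/13 + (-7.1832)^2/13 + (6.8617)^2/13
  = 5.8795 + 0.477 + 3.9691 + 3.6218 = 13.9474
Step 3: Objective decrease = 0.5 * g^T H^(-1) g = 6.9737


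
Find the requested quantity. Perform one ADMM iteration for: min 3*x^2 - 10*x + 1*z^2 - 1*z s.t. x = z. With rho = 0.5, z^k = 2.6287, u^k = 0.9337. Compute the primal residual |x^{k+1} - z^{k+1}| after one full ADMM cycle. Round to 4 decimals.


ADMM iteration with rho = 0.5, z^k = 2.6287, u^k = 0.9337
Step 1: x-update.
Minimize 3*x^2 - 10*x + (0.5/2)*(x - 2.6287 + 0.9337)^2
FOC: (2*3 + 0.5)*x = 10 + 0.5*(2.6287 - 0.9337)
x^{k+1} = 1.6688
Step 2: z-update.
Minimize 1*z^2 - 1*z + (0.5/2)*(1.6688 - z + 0.9337)^2
FOC: (2*1 + 0.5)*z = 1 + 0.5*(1.6688 + 0.9337)
z^{k+1} = 0.9205
Step 3: u-update.
u^{k+1} = 0.9337 + 1.6688 - 0.9205 = 1.682
Step 4: Primal residual = |1.6688 - 0.9205| = 0.7483


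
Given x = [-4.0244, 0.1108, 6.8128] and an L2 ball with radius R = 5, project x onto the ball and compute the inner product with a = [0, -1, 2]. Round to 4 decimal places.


Step 1: Compute ||x|| (intermediates to 6 decimals).
||x|| = sqrt((-4.0244)^2 + 0.1108^2 + 6.8128^2) = 7.913426
Step 2: Project.
Since ||x|| > R, scale = R/||x|| = 5/7.913426 = 0.631838, proj(x) = scale * x
proj(x) = [-2.542769, 0.070008, 4.304586]
Step 3: Dot product.
a^T * proj(x) = 0*(-2.542769) - 1*0.070008 + 2*4.304586 = 8.5392


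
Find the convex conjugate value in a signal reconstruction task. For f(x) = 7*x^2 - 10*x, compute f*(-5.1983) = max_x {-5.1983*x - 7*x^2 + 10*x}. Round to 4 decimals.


f*(y) = sup_x {y*x - a*x^2 - b*x} = sup_x {(y-b)*x - a*x^2}
FOC: (y - b) - 2a*x = 0 => x* = (y - b)/(2a)
x* = (-5.1983 + 10)/(2*7) = 0.343
f*(-5.1983) = (y-b)^2/(4a) = (-5.1983 + 10)^2/(4*7)
= 23.0563/28 = 0.8234


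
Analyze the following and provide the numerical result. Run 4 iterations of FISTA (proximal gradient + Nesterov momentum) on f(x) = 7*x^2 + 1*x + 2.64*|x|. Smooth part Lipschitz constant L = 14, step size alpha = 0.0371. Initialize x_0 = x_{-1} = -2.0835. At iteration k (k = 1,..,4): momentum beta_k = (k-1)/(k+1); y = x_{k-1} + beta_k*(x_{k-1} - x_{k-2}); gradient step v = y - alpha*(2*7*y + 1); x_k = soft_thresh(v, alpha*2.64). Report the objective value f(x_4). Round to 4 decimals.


FISTA on f(x) = 7*x^2 + 1*x + 2.64*|x|
L = 14, alpha = 0.0371
Iteration 1: beta = 0.0, y = -2.0835 + 0.0*(-2.0835 + 2.0835) = -2.0835
  grad(y) = -28.169, v = y - alpha*grad = -1.0384
  prox(v) = soft_thresh(-1.0384, 0.0979) = -0.9405
Iteration 2: beta = 0.3333, y = -0.9405 + 0.3333*(-0.9405 + 2.0835) = -0.5595
  grad(y) = -6.8327, v = y - alpha*grad = -0.306
  prox(v) = soft_thresh(-0.306, 0.0979) = -0.208
Iteration 3: beta = 0.5, y = -0.208 + 0.5*(-0.208 + 0.9405) = 0.1582
  grad(y) = 3.2145, v = y - alpha*grad = 0.0389
  prox(v) = soft_thresh(0.0389, 0.0979) = 0.0
Iteration 4: beta = 0.6, y = 0.0 + 0.6*(0.0 + 0.208) = 0.1248
  grad(y) = 2.7476, v = y - alpha*grad = 0.0229
  prox(v) = soft_thresh(0.0229, 0.0979) = 0.0
f(x_4) = 7*0.0^2 + 1*0.0 + 2.64*|0.0| = 0.0


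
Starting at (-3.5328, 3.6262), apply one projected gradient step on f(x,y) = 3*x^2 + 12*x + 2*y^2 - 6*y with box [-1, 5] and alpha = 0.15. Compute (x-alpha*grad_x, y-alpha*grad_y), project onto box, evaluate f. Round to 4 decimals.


Step 1: Compute gradient at (-3.5328, 3.6262).
grad_x = 2*3*-3.5328 + 12 = -9.1968
grad_y = 2*2*3.6262 - 6 = 8.5048
Step 2: Gradient step.
x_raw = -3.5328 - 0.15*-9.1968 = -2.1533
y_raw = 3.6262 - 0.15*8.5048 = 2.3505
Step 3: Project onto [-1, 5].
x_proj = clip(-2.1533) = -1.0
y_proj = clip(2.3505) = 2.3505
Step 4: Evaluate f.
f(-1.0, 2.3505) = -12.0534


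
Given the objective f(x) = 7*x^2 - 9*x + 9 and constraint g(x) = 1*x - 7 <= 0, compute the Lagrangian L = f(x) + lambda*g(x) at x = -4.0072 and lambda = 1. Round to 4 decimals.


Step 1: Evaluate f(x).
f(-4.0072) = 7*(-4.0072)^2 - 9*(-4.0072) + 9 = 157.4684
Step 2: Evaluate g(x).
g(-4.0072) = 1*-4.0072 - 7 = -11.0072
Step 3: Compute Lagrangian.
L = 157.4684 + 1*-11.0072 = 146.4612
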